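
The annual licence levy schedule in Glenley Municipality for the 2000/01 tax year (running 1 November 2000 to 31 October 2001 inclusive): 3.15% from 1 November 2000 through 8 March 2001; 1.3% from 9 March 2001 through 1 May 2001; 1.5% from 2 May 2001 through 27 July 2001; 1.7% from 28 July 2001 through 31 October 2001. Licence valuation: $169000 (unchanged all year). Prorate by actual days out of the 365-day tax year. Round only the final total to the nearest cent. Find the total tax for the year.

1 November 2000 – 8 March 2001: 128 days at 3.15% → $169000 × 3.15% × 128/365 = $1866.8712
9 March – 1 May 2001: 54 days at 1.3% → $169000 × 1.3% × 54/365 = $325.0356
2 May – 27 July 2001: 87 days at 1.5% → $169000 × 1.5% × 87/365 = $604.2329
28 July – 31 October 2001: 96 days at 1.7% → $169000 × 1.7% × 96/365 = $755.6384
Total = $3551.7781

$3551.78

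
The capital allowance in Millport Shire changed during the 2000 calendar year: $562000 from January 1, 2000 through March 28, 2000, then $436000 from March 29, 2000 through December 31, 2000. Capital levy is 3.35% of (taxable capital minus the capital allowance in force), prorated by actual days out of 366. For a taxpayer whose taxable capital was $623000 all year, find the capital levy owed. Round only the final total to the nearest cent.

$5249.61

January 1 – March 28, 2000: 88 days, exemption $562000 → ($623000 − $562000) × 3.35% × 88/366 = $491.3333
March 29 – December 31, 2000: 278 days, exemption $436000 → ($623000 − $436000) × 3.35% × 278/366 = $4758.2814
Total = $5249.6148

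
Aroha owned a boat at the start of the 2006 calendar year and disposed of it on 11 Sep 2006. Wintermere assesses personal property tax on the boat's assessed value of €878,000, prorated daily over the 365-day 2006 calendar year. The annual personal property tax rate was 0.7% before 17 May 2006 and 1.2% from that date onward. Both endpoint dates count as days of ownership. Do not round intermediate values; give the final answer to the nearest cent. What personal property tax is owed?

€5,696.18

1 Jan – 16 May 2006: 136 days at 0.7% → €878,000 × 0.7% × 136/365 = €2,290.0164
17 May – 11 Sep 2006: 118 days at 1.2% → €878,000 × 1.2% × 118/365 = €3,406.1589
Total = €5,696.1753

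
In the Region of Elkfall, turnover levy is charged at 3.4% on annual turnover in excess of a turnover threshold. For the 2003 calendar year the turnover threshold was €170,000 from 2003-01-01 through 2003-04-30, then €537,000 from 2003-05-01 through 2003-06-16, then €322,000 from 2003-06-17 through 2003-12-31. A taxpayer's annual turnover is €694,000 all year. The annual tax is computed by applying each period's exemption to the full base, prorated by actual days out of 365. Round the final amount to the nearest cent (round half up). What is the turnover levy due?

2003-01-01 to 2003-04-30: 120 days, exemption €170,000 → (€694,000 − €170,000) × 3.4% × 120/365 = €5,857.3151
2003-05-01 to 2003-06-16: 47 days, exemption €537,000 → (€694,000 − €537,000) × 3.4% × 47/365 = €687.3589
2003-06-17 to 2003-12-31: 198 days, exemption €322,000 → (€694,000 − €322,000) × 3.4% × 198/365 = €6,861.1068
Total = €13,405.7808

€13,405.78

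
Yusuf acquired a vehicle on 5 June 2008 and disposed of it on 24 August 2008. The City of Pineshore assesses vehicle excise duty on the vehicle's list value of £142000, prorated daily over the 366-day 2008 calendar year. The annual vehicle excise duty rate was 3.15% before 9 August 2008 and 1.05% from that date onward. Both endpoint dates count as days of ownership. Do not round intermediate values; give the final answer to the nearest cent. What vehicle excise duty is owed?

£859.57

5 June – 8 August 2008: 65 days at 3.15% → £142000 × 3.15% × 65/366 = £794.3852
9 August – 24 August 2008: 16 days at 1.05% → £142000 × 1.05% × 16/366 = £65.1803
Total = £859.5656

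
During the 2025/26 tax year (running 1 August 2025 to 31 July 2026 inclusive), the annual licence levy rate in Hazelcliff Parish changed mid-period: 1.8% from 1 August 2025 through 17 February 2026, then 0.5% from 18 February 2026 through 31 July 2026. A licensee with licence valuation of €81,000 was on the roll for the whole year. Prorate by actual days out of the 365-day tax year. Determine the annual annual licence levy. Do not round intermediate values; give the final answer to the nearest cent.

1 August 2025 – 17 February 2026: 201 days at 1.8% → €81,000 × 1.8% × 201/365 = €802.8986
18 February – 31 July 2026: 164 days at 0.5% → €81,000 × 0.5% × 164/365 = €181.9726
Total = €984.8712

€984.87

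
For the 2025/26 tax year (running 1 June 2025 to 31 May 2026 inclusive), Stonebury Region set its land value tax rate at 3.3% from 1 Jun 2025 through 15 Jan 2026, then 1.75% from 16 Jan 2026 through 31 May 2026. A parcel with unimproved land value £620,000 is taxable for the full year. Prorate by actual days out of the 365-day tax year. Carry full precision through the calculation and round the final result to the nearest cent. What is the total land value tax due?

1 Jun 2025 – 15 Jan 2026: 229 days at 3.3% → £620,000 × 3.3% × 229/365 = £12,836.5479
16 Jan – 31 May 2026: 136 days at 1.75% → £620,000 × 1.75% × 136/365 = £4,042.7397
Total = £16,879.2877

£16,879.29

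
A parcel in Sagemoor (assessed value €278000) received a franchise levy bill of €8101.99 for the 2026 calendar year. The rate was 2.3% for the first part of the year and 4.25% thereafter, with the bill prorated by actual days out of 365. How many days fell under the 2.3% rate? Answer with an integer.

250 days

Let d = days at the first rate; then 365 − d days at the second rate.
€278000 × [2.3%·d + 4.25%·(365−d)] / 365 = €8101.99
Solving gives d = 250, so the new rate took effect on 8 Sep 2026.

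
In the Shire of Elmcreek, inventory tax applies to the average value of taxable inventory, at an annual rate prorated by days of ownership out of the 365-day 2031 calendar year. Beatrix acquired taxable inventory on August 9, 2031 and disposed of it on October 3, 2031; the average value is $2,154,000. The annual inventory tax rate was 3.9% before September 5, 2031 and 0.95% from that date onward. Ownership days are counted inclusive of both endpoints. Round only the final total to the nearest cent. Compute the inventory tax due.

$7,839.97

August 9 – September 4, 2031: 27 days at 3.9% → $2,154,000 × 3.9% × 27/365 = $6,214.1425
September 5 – October 3, 2031: 29 days at 0.95% → $2,154,000 × 0.95% × 29/365 = $1,625.8274
Total = $7,839.9699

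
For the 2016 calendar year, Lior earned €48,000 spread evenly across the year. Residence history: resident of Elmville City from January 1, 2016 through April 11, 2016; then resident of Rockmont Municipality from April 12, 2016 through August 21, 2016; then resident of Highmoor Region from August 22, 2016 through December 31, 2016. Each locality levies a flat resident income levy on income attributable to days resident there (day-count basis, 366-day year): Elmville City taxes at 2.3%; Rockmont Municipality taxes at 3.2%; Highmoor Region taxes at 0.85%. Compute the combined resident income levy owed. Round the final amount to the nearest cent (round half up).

Elmville City, January 1 – April 11, 2016: 102 days → €48,000 × 2.3% × 102/366 = €307.6721
Rockmont Municipality, April 12 – August 21, 2016: 132 days → €48,000 × 3.2% × 132/366 = €553.9672
Highmoor Region, August 22 – December 31, 2016: 132 days → €48,000 × 0.85% × 132/366 = €147.1475
Total = €1,008.7869

€1,008.79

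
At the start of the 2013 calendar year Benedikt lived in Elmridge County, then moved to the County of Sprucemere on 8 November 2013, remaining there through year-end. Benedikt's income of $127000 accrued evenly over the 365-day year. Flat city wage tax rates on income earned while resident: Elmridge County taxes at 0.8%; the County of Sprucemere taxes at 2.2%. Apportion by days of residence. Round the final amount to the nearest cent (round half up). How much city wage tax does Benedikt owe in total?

$1279.05

Elmridge County, 1 January – 7 November 2013: 311 days → $127000 × 0.8% × 311/365 = $865.6877
The County of Sprucemere, 8 November – 31 December 2013: 54 days → $127000 × 2.2% × 54/365 = $413.3589
Total = $1279.0466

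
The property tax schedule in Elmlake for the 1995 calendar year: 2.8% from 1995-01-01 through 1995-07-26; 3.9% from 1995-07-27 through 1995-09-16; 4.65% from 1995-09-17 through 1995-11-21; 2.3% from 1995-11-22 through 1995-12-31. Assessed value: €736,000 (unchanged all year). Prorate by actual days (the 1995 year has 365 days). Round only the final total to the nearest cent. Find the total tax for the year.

1995-01-01 to 1995-07-26: 207 days at 2.8% → €736,000 × 2.8% × 207/365 = €11,687.2767
1995-07-27 to 1995-09-16: 52 days at 3.9% → €736,000 × 3.9% × 52/365 = €4,089.3370
1995-09-17 to 1995-11-21: 66 days at 4.65% → €736,000 × 4.65% × 66/365 = €6,188.4493
1995-11-22 to 1995-12-31: 40 days at 2.3% → €736,000 × 2.3% × 40/365 = €1,855.1233
Total = €23,820.1863

€23,820.19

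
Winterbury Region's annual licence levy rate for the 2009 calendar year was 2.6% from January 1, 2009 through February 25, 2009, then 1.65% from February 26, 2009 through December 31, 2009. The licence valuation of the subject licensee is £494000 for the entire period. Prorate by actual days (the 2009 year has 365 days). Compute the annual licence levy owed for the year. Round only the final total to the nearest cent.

January 1 – February 25, 2009: 56 days at 2.6% → £494000 × 2.6% × 56/365 = £1970.5863
February 26 – December 31, 2009: 309 days at 1.65% → £494000 × 1.65% × 309/365 = £6900.4356
Total = £8871.0219

£8871.02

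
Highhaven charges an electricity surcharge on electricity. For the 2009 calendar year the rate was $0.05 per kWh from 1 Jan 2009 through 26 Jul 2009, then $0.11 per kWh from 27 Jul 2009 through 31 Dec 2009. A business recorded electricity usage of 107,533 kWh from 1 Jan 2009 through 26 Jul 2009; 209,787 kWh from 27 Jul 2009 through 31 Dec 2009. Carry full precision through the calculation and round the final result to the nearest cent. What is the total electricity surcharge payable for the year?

$28453.22

1 Jan – 26 Jul 2009: 107,533 kWh at $0.05/kWh → $5376.65
27 Jul – 31 Dec 2009: 209,787 kWh at $0.11/kWh → $23076.57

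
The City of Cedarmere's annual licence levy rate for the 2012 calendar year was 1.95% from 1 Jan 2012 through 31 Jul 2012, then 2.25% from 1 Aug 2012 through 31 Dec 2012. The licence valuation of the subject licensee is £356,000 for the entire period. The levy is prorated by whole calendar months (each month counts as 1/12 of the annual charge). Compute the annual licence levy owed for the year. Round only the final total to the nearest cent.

£7,387.00

1 Jan – 31 Jul 2012: 7 months at 1.95% → £356,000 × 1.95% × 7/12 = £4,049.5000
1 Aug – 31 Dec 2012: 5 months at 2.25% → £356,000 × 2.25% × 5/12 = £3,337.5000
Total = £7,387.0000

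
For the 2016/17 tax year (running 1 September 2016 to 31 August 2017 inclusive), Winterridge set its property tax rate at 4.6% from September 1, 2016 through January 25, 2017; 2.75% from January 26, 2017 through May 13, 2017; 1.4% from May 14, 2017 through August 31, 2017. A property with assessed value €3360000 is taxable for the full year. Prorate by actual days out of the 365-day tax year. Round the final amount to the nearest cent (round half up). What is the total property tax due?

€103764.16

September 1, 2016 – January 25, 2017: 147 days at 4.6% → €3360000 × 4.6% × 147/365 = €62247.4521
January 26 – May 13, 2017: 108 days at 2.75% → €3360000 × 2.75% × 108/365 = €27340.2740
May 14 – August 31, 2017: 110 days at 1.4% → €3360000 × 1.4% × 110/365 = €14176.4384
Total = €103764.1644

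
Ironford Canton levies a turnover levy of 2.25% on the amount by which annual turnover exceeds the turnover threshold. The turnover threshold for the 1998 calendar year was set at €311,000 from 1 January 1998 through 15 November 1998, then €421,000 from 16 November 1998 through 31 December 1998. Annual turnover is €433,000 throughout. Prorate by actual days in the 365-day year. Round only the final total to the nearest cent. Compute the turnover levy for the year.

€2,433.08

1 January – 15 November 1998: 319 days, exemption €311,000 → (€433,000 − €311,000) × 2.25% × 319/365 = €2,399.0548
16 November – 31 December 1998: 46 days, exemption €421,000 → (€433,000 − €421,000) × 2.25% × 46/365 = €34.0274
Total = €2,433.0822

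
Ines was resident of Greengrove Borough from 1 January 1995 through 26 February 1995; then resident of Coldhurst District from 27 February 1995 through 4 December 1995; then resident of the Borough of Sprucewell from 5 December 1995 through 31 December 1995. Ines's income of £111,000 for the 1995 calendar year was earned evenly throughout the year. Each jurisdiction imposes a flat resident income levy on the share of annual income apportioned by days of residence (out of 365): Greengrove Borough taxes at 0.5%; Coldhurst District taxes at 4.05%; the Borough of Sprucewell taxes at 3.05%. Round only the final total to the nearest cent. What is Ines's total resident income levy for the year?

Greengrove Borough, 1 January – 26 February 1995: 57 days → £111,000 × 0.5% × 57/365 = £86.6712
Coldhurst District, 27 February – 4 December 1995: 281 days → £111,000 × 4.05% × 281/365 = £3,460.9192
The Borough of Sprucewell, 5 December – 31 December 1995: 27 days → £111,000 × 3.05% × 27/365 = £250.4342
Total = £3,798.0247

£3,798.02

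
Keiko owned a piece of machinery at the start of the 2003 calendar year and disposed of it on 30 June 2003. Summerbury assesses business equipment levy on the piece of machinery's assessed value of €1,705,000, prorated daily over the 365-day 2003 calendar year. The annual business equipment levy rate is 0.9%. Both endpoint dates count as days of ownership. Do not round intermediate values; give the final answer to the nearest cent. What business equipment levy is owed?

€7,609.44

Days held (1 January – 30 June 2003): 181 out of 365
Tax = €1,705,000 × 0.9% × 181/365 = €7,609.4384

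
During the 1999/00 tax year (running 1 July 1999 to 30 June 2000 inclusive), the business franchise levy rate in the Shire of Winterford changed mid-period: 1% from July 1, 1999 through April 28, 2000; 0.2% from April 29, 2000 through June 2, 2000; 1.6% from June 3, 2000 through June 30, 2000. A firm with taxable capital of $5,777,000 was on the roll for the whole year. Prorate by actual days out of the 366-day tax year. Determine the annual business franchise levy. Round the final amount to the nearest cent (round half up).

$56,002.17

July 1, 1999 – April 28, 2000: 303 days at 1% → $5,777,000 × 1% × 303/366 = $47,825.9836
April 29 – June 2, 2000: 35 days at 0.2% → $5,777,000 × 0.2% × 35/366 = $1,104.8907
June 3 – June 30, 2000: 28 days at 1.6% → $5,777,000 × 1.6% × 28/366 = $7,071.3005
Total = $56,002.1749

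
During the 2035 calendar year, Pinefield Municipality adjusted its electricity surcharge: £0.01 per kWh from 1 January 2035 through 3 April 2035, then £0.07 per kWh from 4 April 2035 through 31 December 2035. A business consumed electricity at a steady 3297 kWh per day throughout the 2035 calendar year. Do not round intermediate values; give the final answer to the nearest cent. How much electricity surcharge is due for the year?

£65,841.09

1 January – 3 April 2035: 93 days × 3297 kWh/day = 306,621 kWh at £0.01/kWh → £3,066.21
4 April – 31 December 2035: 272 days × 3297 kWh/day = 896,784 kWh at £0.07/kWh → £62,774.88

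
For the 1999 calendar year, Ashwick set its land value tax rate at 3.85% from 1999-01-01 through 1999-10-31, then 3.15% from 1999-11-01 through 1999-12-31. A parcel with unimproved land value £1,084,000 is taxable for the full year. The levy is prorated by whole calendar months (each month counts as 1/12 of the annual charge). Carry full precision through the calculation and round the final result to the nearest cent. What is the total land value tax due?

1999-01-01 to 1999-10-31: 10 months at 3.85% → £1,084,000 × 3.85% × 10/12 = £34,778.3333
1999-11-01 to 1999-12-31: 2 months at 3.15% → £1,084,000 × 3.15% × 2/12 = £5,691.0000
Total = £40,469.3333

£40,469.33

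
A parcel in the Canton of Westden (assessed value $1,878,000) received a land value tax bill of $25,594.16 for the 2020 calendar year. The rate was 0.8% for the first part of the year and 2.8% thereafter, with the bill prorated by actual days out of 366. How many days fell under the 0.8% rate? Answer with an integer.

263 days

Let d = days at the first rate; then 366 − d days at the second rate.
$1,878,000 × [0.8%·d + 2.8%·(366−d)] / 366 = $25,594.16
Solving gives d = 263, so the new rate took effect on September 20, 2020.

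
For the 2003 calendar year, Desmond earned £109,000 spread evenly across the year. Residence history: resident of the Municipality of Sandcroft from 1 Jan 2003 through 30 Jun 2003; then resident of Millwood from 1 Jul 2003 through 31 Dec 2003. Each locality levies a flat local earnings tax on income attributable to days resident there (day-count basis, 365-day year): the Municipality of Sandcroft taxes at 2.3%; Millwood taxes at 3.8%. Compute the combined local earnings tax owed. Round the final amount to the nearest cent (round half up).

£3,331.22

The Municipality of Sandcroft, 1 Jan – 30 Jun 2003: 181 days → £109,000 × 2.3% × 181/365 = £1,243.1973
Millwood, 1 Jul – 31 Dec 2003: 184 days → £109,000 × 3.8% × 184/365 = £2,088.0219
Total = £3,331.2192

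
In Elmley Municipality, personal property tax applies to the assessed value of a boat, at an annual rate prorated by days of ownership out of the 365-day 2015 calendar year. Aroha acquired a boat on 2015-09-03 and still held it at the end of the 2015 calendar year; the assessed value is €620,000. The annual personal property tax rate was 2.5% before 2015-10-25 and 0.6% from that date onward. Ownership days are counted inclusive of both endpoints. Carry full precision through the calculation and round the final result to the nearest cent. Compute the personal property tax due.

2015-09-03 to 2015-10-24: 52 days at 2.5% → €620,000 × 2.5% × 52/365 = €2,208.2192
2015-10-25 to 2015-12-31: 68 days at 0.6% → €620,000 × 0.6% × 68/365 = €693.0411
Total = €2,901.2603

€2,901.26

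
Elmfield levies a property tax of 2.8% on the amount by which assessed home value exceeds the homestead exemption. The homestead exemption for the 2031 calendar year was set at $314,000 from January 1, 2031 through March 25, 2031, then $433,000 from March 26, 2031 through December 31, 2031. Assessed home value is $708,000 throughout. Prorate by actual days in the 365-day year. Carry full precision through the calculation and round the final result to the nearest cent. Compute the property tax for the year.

$8,466.82

January 1 – March 25, 2031: 84 days, exemption $314,000 → ($708,000 − $314,000) × 2.8% × 84/365 = $2,538.8712
March 26 – December 31, 2031: 281 days, exemption $433,000 → ($708,000 − $433,000) × 2.8% × 281/365 = $5,927.9452
Total = $8,466.8164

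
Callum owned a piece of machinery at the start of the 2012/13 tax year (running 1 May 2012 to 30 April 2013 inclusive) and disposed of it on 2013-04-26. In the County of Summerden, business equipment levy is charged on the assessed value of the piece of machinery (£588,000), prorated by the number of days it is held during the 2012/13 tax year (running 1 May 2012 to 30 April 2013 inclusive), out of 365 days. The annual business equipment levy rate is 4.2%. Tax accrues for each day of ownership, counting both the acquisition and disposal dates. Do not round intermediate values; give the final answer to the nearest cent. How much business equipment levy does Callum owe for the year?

£24,425.36

Days held (2012-05-01 to 2013-04-26): 361 out of 365
Tax = £588,000 × 4.2% × 361/365 = £24,425.3589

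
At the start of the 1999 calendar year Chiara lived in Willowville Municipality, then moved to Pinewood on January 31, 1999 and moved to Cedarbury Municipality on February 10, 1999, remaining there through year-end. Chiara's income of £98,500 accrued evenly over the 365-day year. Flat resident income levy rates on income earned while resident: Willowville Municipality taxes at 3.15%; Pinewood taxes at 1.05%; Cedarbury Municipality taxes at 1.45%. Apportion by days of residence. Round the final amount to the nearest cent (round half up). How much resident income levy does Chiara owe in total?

£1,555.09

Willowville Municipality, January 1 – January 30, 1999: 30 days → £98,500 × 3.15% × 30/365 = £255.0205
Pinewood, January 31 – February 9, 1999: 10 days → £98,500 × 1.05% × 10/365 = £28.3356
Cedarbury Municipality, February 10 – December 31, 1999: 325 days → £98,500 × 1.45% × 325/365 = £1,271.7295
Total = £1,555.0856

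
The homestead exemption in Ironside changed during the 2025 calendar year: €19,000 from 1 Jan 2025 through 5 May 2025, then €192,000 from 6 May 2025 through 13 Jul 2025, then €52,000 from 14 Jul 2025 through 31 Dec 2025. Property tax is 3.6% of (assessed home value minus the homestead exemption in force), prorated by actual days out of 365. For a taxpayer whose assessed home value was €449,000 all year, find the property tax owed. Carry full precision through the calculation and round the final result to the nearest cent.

€13,746.08

1 Jan – 5 May 2025: 125 days, exemption €19,000 → (€449,000 − €19,000) × 3.6% × 125/365 = €5,301.3699
6 May – 13 Jul 2025: 69 days, exemption €192,000 → (€449,000 − €192,000) × 3.6% × 69/365 = €1,749.0082
14 Jul – 31 Dec 2025: 171 days, exemption €52,000 → (€449,000 − €52,000) × 3.6% × 171/365 = €6,695.7041
Total = €13,746.0822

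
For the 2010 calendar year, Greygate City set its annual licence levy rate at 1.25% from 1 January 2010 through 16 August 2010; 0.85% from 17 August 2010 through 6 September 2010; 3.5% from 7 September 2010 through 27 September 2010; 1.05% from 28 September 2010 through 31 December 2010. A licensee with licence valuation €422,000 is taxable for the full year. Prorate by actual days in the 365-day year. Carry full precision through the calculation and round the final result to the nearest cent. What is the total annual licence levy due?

1 January – 16 August 2010: 228 days at 1.25% → €422,000 × 1.25% × 228/365 = €3,295.0685
17 August – 6 September 2010: 21 days at 0.85% → €422,000 × 0.85% × 21/365 = €206.3753
7 September – 27 September 2010: 21 days at 3.5% → €422,000 × 3.5% × 21/365 = €849.7808
28 September – 31 December 2010: 95 days at 1.05% → €422,000 × 1.05% × 95/365 = €1,153.2740
Total = €5,504.4986

€5,504.50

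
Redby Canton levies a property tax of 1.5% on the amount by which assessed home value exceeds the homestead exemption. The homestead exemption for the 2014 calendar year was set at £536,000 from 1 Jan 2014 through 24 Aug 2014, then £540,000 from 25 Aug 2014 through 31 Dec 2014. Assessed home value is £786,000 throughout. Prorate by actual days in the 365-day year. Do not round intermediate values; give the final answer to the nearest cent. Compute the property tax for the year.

1 Jan – 24 Aug 2014: 236 days, exemption £536,000 → (£786,000 − £536,000) × 1.5% × 236/365 = £2,424.6575
25 Aug – 31 Dec 2014: 129 days, exemption £540,000 → (£786,000 − £540,000) × 1.5% × 129/365 = £1,304.1370
Total = £3,728.7945

£3,728.79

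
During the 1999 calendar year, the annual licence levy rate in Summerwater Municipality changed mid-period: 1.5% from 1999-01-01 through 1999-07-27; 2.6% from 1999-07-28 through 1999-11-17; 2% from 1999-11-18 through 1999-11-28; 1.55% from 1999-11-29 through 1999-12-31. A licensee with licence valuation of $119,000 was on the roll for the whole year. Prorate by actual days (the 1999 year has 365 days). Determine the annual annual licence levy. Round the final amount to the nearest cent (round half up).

$2,213.56

1999-01-01 to 1999-07-27: 208 days at 1.5% → $119,000 × 1.5% × 208/365 = $1,017.2055
1999-07-28 to 1999-11-17: 113 days at 2.6% → $119,000 × 2.6% × 113/365 = $957.8685
1999-11-18 to 1999-11-28: 11 days at 2% → $119,000 × 2% × 11/365 = $71.7260
1999-11-29 to 1999-12-31: 33 days at 1.55% → $119,000 × 1.55% × 33/365 = $166.7630
Total = $2,213.5630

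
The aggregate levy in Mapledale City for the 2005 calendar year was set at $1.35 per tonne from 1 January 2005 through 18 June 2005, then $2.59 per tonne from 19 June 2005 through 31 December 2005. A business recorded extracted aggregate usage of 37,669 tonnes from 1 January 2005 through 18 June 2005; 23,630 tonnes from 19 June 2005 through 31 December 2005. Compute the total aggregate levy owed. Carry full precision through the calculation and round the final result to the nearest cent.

$112,054.85

1 January – 18 June 2005: 37,669 tonnes at $1.35/tonne → $50,853.15
19 June – 31 December 2005: 23,630 tonnes at $2.59/tonne → $61,201.70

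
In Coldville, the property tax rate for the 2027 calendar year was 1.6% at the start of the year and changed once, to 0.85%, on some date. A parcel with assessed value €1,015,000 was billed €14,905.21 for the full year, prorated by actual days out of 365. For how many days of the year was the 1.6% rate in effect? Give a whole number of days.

Let d = days at the first rate; then 365 − d days at the second rate.
€1,015,000 × [1.6%·d + 0.85%·(365−d)] / 365 = €14,905.21
Solving gives d = 301, so the new rate took effect on October 29, 2027.

301 days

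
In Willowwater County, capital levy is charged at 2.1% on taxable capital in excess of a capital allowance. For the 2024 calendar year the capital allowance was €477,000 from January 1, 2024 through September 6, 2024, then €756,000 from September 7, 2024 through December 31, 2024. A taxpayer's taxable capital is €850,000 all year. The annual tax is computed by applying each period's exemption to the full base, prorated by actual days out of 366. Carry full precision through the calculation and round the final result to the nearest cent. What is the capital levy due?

January 1 – September 6, 2024: 250 days, exemption €477,000 → (€850,000 − €477,000) × 2.1% × 250/366 = €5,350.4098
September 7 – December 31, 2024: 116 days, exemption €756,000 → (€850,000 − €756,000) × 2.1% × 116/366 = €625.6393
Total = €5,976.0492

€5,976.05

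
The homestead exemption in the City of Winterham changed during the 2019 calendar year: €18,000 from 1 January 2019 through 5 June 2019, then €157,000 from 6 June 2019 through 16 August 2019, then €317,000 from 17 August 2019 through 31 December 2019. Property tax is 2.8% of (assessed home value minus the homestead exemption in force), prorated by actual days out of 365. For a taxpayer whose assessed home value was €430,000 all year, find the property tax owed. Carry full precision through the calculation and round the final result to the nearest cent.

€7,625.90

1 January – 5 June 2019: 156 days, exemption €18,000 → (€430,000 − €18,000) × 2.8% × 156/365 = €4,930.4548
6 June – 16 August 2019: 72 days, exemption €157,000 → (€430,000 − €157,000) × 2.8% × 72/365 = €1,507.8575
17 August – 31 December 2019: 137 days, exemption €317,000 → (€430,000 − €317,000) × 2.8% × 137/365 = €1,187.5836
Total = €7,625.8959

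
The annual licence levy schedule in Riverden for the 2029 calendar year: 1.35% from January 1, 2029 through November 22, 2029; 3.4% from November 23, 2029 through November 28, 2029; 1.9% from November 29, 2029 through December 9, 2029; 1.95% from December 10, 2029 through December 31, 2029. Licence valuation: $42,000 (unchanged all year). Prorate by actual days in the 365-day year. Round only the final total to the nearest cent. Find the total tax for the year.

January 1 – November 22, 2029: 326 days at 1.35% → $42,000 × 1.35% × 326/365 = $506.4164
November 23 – November 28, 2029: 6 days at 3.4% → $42,000 × 3.4% × 6/365 = $23.4740
November 29 – December 9, 2029: 11 days at 1.9% → $42,000 × 1.9% × 11/365 = $24.0493
December 10 – December 31, 2029: 22 days at 1.95% → $42,000 × 1.95% × 22/365 = $49.3644
Total = $603.3041

$603.30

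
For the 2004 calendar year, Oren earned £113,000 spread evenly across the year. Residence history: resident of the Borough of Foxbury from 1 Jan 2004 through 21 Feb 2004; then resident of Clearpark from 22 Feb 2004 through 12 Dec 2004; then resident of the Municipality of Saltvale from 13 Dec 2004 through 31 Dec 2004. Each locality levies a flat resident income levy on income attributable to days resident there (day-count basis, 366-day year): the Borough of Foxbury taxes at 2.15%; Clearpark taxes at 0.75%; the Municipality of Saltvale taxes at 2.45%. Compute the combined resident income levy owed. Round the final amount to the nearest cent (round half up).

The Borough of Foxbury, 1 Jan – 21 Feb 2004: 52 days → £113,000 × 2.15% × 52/366 = £345.1749
Clearpark, 22 Feb – 12 Dec 2004: 295 days → £113,000 × 0.75% × 295/366 = £683.0943
The Municipality of Saltvale, 13 Dec – 31 Dec 2004: 19 days → £113,000 × 2.45% × 19/366 = £143.7199
Total = £1,171.9891

£1,171.99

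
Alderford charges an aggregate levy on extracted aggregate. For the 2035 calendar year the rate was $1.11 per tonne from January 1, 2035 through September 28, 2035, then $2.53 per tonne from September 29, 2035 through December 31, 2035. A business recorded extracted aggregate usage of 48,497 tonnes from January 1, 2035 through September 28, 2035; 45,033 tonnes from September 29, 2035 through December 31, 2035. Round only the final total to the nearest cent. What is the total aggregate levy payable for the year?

January 1 – September 28, 2035: 48,497 tonnes at $1.11/tonne → $53,831.67
September 29 – December 31, 2035: 45,033 tonnes at $2.53/tonne → $113,933.49

$167,765.16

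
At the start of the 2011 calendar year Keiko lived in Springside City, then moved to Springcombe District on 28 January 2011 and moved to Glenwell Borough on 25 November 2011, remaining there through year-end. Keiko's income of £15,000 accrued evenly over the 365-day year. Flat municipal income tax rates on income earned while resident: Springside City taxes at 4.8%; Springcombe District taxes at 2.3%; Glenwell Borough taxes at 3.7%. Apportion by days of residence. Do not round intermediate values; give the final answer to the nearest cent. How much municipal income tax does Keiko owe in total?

£394.03

Springside City, 1 January – 27 January 2011: 27 days → £15,000 × 4.8% × 27/365 = £53.2603
Springcombe District, 28 January – 24 November 2011: 301 days → £15,000 × 2.3% × 301/365 = £284.5068
Glenwell Borough, 25 November – 31 December 2011: 37 days → £15,000 × 3.7% × 37/365 = £56.2603
Total = £394.0274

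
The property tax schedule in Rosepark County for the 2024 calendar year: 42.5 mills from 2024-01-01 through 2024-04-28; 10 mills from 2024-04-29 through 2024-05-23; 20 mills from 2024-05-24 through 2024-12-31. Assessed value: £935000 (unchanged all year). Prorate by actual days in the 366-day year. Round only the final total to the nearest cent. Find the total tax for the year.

2024-01-01 to 2024-04-28: 119 days at 42.5 mills → £935000 × 4.25% × 119/366 = £12920.1161
2024-04-29 to 2024-05-23: 25 days at 10 mills → £935000 × 1% × 25/366 = £638.6612
2024-05-24 to 2024-12-31: 222 days at 20 mills → £935000 × 2% × 222/366 = £11342.6230
Total = £24901.4003

£24901.40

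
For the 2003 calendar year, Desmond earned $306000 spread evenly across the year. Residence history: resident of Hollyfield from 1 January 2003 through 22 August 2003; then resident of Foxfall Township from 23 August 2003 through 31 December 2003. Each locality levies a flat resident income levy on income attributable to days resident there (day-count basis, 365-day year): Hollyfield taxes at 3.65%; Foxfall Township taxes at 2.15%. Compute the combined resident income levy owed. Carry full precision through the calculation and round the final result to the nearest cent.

Hollyfield, 1 January – 22 August 2003: 234 days → $306000 × 3.65% × 234/365 = $7160.4000
Foxfall Township, 23 August – 31 December 2003: 131 days → $306000 × 2.15% × 131/365 = $2361.2301
Total = $9521.6301

$9521.63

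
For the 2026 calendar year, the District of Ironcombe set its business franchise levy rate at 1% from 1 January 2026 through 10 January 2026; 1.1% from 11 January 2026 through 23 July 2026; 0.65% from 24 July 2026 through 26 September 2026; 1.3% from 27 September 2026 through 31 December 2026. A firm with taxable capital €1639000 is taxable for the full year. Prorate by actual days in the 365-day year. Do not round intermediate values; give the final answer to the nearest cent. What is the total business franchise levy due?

€17532.81

1 January – 10 January 2026: 10 days at 1% → €1639000 × 1% × 10/365 = €449.0411
11 January – 23 July 2026: 194 days at 1.1% → €1639000 × 1.1% × 194/365 = €9582.5370
24 July – 26 September 2026: 65 days at 0.65% → €1639000 × 0.65% × 65/365 = €1897.1986
27 September – 31 December 2026: 96 days at 1.3% → €1639000 × 1.3% × 96/365 = €5604.0329
Total = €17532.8096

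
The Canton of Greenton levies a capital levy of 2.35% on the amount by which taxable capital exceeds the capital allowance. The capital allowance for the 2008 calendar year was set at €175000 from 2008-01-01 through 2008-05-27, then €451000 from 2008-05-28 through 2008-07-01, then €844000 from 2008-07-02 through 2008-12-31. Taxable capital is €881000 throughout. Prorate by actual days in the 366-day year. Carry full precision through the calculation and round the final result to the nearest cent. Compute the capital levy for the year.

2008-01-01 to 2008-05-27: 148 days, exemption €175000 → (€881000 − €175000) × 2.35% × 148/366 = €6708.9290
2008-05-28 to 2008-07-01: 35 days, exemption €451000 → (€881000 − €451000) × 2.35% × 35/366 = €966.3251
2008-07-02 to 2008-12-31: 183 days, exemption €844000 → (€881000 − €844000) × 2.35% × 183/366 = €434.7500
Total = €8110.0041

€8110.00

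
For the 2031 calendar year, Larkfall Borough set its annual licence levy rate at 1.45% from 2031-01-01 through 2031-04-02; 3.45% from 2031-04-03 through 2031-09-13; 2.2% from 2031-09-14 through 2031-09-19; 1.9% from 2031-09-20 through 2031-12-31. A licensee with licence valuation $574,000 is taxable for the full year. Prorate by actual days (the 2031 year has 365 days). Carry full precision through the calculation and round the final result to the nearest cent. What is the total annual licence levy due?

$14,280.81

2031-01-01 to 2031-04-02: 92 days at 1.45% → $574,000 × 1.45% × 92/365 = $2,097.8521
2031-04-03 to 2031-09-13: 164 days at 3.45% → $574,000 × 3.45% × 164/365 = $8,897.7863
2031-09-14 to 2031-09-19: 6 days at 2.2% → $574,000 × 2.2% × 6/365 = $207.5836
2031-09-20 to 2031-12-31: 103 days at 1.9% → $574,000 × 1.9% × 103/365 = $3,077.5836
Total = $14,280.8055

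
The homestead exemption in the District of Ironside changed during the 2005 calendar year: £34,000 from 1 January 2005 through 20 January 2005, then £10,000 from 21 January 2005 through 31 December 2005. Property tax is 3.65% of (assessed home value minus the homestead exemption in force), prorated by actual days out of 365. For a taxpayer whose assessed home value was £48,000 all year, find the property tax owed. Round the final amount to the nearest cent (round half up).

£1,339.00

1 January – 20 January 2005: 20 days, exemption £34,000 → (£48,000 − £34,000) × 3.65% × 20/365 = £28.0000
21 January – 31 December 2005: 345 days, exemption £10,000 → (£48,000 − £10,000) × 3.65% × 345/365 = £1,311.0000
Total = £1,339.0000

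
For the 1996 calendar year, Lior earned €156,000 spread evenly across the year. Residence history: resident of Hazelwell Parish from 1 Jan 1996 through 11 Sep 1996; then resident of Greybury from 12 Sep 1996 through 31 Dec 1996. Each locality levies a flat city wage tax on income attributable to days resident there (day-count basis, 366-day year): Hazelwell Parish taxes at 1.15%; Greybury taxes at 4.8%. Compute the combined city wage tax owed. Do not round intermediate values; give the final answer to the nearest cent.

€3,520.87

Hazelwell Parish, 1 Jan – 11 Sep 1996: 255 days → €156,000 × 1.15% × 255/366 = €1,249.9180
Greybury, 12 Sep – 31 Dec 1996: 111 days → €156,000 × 4.8% × 111/366 = €2,270.9508
Total = €3,520.8689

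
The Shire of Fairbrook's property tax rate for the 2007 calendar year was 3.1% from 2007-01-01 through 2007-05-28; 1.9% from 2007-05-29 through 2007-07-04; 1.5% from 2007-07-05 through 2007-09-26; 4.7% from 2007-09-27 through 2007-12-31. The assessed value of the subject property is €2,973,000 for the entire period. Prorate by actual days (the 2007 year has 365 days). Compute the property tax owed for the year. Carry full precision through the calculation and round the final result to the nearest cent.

2007-01-01 to 2007-05-28: 148 days at 3.1% → €2,973,000 × 3.1% × 148/365 = €37,370.2027
2007-05-29 to 2007-07-04: 37 days at 1.9% → €2,973,000 × 1.9% × 37/365 = €5,726.0795
2007-07-05 to 2007-09-26: 84 days at 1.5% → €2,973,000 × 1.5% × 84/365 = €10,262.9589
2007-09-27 to 2007-12-31: 96 days at 4.7% → €2,973,000 × 4.7% × 96/365 = €36,751.1671
Total = €90,110.4082

€90,110.41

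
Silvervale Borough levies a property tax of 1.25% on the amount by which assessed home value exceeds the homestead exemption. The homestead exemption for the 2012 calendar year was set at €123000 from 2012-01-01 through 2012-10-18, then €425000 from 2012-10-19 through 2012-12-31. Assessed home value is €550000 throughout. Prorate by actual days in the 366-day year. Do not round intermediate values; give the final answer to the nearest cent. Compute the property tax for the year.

€4574.25

2012-01-01 to 2012-10-18: 292 days, exemption €123000 → (€550000 − €123000) × 1.25% × 292/366 = €4258.3333
2012-10-19 to 2012-12-31: 74 days, exemption €425000 → (€550000 − €425000) × 1.25% × 74/366 = €315.9153
Total = €4574.2486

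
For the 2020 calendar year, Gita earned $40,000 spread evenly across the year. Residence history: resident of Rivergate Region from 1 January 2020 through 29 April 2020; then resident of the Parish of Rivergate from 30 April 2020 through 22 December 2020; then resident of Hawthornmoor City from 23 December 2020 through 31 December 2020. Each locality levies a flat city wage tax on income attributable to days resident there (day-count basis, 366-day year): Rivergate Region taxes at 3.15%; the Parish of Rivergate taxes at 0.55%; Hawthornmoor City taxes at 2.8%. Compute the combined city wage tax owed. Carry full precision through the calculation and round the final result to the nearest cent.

$583.11

Rivergate Region, 1 January – 29 April 2020: 120 days → $40,000 × 3.15% × 120/366 = $413.1148
The Parish of Rivergate, 30 April – 22 December 2020: 237 days → $40,000 × 0.55% × 237/366 = $142.4590
Hawthornmoor City, 23 December – 31 December 2020: 9 days → $40,000 × 2.8% × 9/366 = $27.5410
Total = $583.1148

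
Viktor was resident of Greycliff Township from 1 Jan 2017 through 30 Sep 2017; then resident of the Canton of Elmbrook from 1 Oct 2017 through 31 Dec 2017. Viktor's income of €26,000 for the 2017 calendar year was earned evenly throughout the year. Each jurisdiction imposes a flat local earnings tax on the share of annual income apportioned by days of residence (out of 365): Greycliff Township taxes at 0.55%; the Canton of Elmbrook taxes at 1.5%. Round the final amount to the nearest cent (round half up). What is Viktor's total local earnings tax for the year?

€205.26

Greycliff Township, 1 Jan – 30 Sep 2017: 273 days → €26,000 × 0.55% × 273/365 = €106.9562
The Canton of Elmbrook, 1 Oct – 31 Dec 2017: 92 days → €26,000 × 1.5% × 92/365 = €98.3014
Total = €205.2575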